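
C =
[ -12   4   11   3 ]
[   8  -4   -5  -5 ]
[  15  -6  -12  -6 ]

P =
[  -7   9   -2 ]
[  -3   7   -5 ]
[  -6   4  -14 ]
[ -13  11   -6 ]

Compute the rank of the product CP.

First compute CP:
[[-33,  -3, -168],
 [ 51, -31, 104],
 [ 63, -21, 204]]
Now row reduce the product.
R2 ← R2 + (17/11)·R1: [0, -392/11, -1712/11]
R3 ← R3 + (21/11)·R1: [0, -294/11, -1284/11]
R3 ← R3 − (3/4)·R2: [0, 0, 0]
2 nonzero rows, so rank(CP) = 2.

2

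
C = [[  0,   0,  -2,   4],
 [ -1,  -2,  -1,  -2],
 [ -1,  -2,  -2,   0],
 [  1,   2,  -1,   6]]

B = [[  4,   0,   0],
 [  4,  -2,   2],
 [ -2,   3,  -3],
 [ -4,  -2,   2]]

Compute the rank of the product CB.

2

First compute CB:
[[-12, -14,  14],
 [ -2,   5,  -5],
 [ -8,  -2,   2],
 [-10, -19,  19]]
Now row reduce the product.
R2 ← R2 − (1/6)·R1: [0, 22/3, -22/3]
R3 ← R3 − (2/3)·R1: [0, 22/3, -22/3]
R4 ← R4 − (5/6)·R1: [0, -22/3, 22/3]
R3 ← R3 − R2: [0, 0, 0]
R4 ← R4 + R2: [0, 0, 0]
2 nonzero rows, so rank(CB) = 2.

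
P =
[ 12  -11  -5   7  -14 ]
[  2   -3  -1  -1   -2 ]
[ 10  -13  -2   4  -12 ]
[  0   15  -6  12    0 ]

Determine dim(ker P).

2

Row reduce to echelon form.
R2 ← R2 − (1/6)·R1: [0, -7/6, -1/6, -13/6, 1/3]
R3 ← R3 − (5/6)·R1: [0, -23/6, 13/6, -11/6, -1/3]
R3 ← R3 − (23/7)·R2: [0, 0, 19/7, 37/7, -10/7]
R4 ← R4 + (90/7)·R2: [0, 0, -57/7, -111/7, 30/7]
R4 ← R4 + (3)·R3: [0, 0, 0, 0, 0]
3 nonzero rows, so rank(P) = 3.
P has 5 columns; by rank–nullity, nullity = 5 − 3 = 2.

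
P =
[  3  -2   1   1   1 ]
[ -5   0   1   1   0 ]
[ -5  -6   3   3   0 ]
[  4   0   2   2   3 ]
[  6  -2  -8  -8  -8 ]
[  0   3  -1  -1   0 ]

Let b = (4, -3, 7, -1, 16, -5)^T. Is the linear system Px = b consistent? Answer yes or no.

yes

Row reduce the augmented matrix [P | b].
R2 ← R2 + (5/3)·R1: [0, -10/3, 8/3, 8/3, 5/3, 11/3]
R3 ← R3 + (5/3)·R1: [0, -28/3, 14/3, 14/3, 5/3, 41/3]
R4 ← R4 − (4/3)·R1: [0, 8/3, 2/3, 2/3, 5/3, -19/3]
R5 ← R5 − (2)·R1: [0, 2, -10, -10, -10, 8]
R3 ← R3 − (14/5)·R2: [0, 0, -14/5, -14/5, -3, 17/5]
R4 ← R4 + (4/5)·R2: [0, 0, 14/5, 14/5, 3, -17/5]
R5 ← R5 + (3/5)·R2: [0, 0, -42/5, -42/5, -9, 51/5]
R6 ← R6 + (9/10)·R2: [0, 0, 7/5, 7/5, 3/2, -17/10]
R4 ← R4 + R3: [0, 0, 0, 0, 0, 0]
R5 ← R5 − (3)·R3: [0, 0, 0, 0, 0, 0]
R6 ← R6 + (1/2)·R3: [0, 0, 0, 0, 0, 0]
The echelon form has 3 nonzero rows, and every pivot lies in the first 5 columns, so rank(P) = rank([P|b]) = 3.
The system is consistent.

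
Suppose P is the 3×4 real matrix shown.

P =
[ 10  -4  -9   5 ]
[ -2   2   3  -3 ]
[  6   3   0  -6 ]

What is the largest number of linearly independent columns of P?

Row reduce to echelon form.
R2 ← R2 + (1/5)·R1: [0, 6/5, 6/5, -2]
R3 ← R3 − (3/5)·R1: [0, 27/5, 27/5, -9]
R3 ← R3 − (9/2)·R2: [0, 0, 0, 0]
Echelon form has 2 nonzero rows, so rank(P) = 2.
The rank gives the maximum number of linearly independent columns: 2.

2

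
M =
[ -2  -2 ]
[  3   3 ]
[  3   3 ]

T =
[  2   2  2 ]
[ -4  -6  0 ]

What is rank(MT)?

First compute MT:
[[  4,   8,  -4],
 [ -6, -12,   6],
 [ -6, -12,   6]]
Now row reduce the product.
R2 ← R2 + (3/2)·R1: [0, 0, 0]
R3 ← R3 + (3/2)·R1: [0, 0, 0]
1 nonzero row, so rank(MT) = 1.

1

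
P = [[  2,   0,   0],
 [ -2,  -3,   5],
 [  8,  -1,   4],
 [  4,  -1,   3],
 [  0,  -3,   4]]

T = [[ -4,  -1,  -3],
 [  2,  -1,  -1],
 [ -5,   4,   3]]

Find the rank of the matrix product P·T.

First compute PT:
[[ -8,  -2,  -6],
 [-23,  25,  24],
 [-54,   9, -11],
 [-33,   9,  -2],
 [-26,  19,  15]]
Now row reduce the product.
R2 ← R2 − (23/8)·R1: [0, 123/4, 165/4]
R3 ← R3 − (27/4)·R1: [0, 45/2, 59/2]
R4 ← R4 − (33/8)·R1: [0, 69/4, 91/4]
R5 ← R5 − (13/4)·R1: [0, 51/2, 69/2]
R3 ← R3 − (30/41)·R2: [0, 0, -28/41]
R4 ← R4 − (23/41)·R2: [0, 0, -16/41]
R5 ← R5 − (34/41)·R2: [0, 0, 12/41]
R4 ← R4 − (4/7)·R3: [0, 0, 0]
R5 ← R5 + (3/7)·R3: [0, 0, 0]
3 nonzero rows, so rank(PT) = 3.

3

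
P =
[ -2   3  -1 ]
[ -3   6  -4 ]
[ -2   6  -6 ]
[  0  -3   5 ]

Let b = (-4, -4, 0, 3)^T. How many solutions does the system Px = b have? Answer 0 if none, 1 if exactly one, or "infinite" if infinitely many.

0

Row reduce the augmented matrix [P | b].
R2 ← R2 − (3/2)·R1: [0, 3/2, -5/2, 2]
R3 ← R3 − R1: [0, 3, -5, 4]
R3 ← R3 − (2)·R2: [0, 0, 0, 0]
R4 ← R4 + (2)·R2: [0, 0, 0, 7]
Swap R3 ↔ R4
The echelon form has 3 nonzero rows; the last pivot sits in the augmented column, so rank(P) = 2 but rank([P|b]) = 3.
Since the ranks differ, the system is inconsistent.
It has no solutions.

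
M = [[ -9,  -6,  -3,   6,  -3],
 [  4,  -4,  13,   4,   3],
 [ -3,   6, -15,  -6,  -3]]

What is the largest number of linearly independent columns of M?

Row reduce to echelon form.
R2 ← R2 + (4/9)·R1: [0, -20/3, 35/3, 20/3, 5/3]
R3 ← R3 − (1/3)·R1: [0, 8, -14, -8, -2]
R3 ← R3 + (6/5)·R2: [0, 0, 0, 0, 0]
Echelon form has 2 nonzero rows, so rank(M) = 2.
The rank gives the maximum number of linearly independent columns: 2.

2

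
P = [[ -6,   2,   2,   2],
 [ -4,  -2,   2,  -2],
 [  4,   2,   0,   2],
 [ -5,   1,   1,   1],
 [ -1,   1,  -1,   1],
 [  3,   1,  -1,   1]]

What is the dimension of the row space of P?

3

Row reduce to echelon form.
R2 ← R2 − (2/3)·R1: [0, -10/3, 2/3, -10/3]
R3 ← R3 + (2/3)·R1: [0, 10/3, 4/3, 10/3]
R4 ← R4 − (5/6)·R1: [0, -2/3, -2/3, -2/3]
R5 ← R5 − (1/6)·R1: [0, 2/3, -4/3, 2/3]
R6 ← R6 + (1/2)·R1: [0, 2, 0, 2]
R3 ← R3 + R2: [0, 0, 2, 0]
R4 ← R4 − (1/5)·R2: [0, 0, -4/5, 0]
R5 ← R5 + (1/5)·R2: [0, 0, -6/5, 0]
R6 ← R6 + (3/5)·R2: [0, 0, 2/5, 0]
R4 ← R4 + (2/5)·R3: [0, 0, 0, 0]
R5 ← R5 + (3/5)·R3: [0, 0, 0, 0]
R6 ← R6 − (1/5)·R3: [0, 0, 0, 0]
Echelon form has 3 nonzero rows, so rank(P) = 3.
The row space has dimension equal to the rank: 3.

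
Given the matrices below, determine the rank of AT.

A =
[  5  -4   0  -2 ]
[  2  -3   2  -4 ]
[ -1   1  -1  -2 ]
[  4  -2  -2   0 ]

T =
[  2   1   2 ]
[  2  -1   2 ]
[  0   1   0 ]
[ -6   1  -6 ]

First compute AT:
[[ 14,   7,  14],
 [ 22,   3,  22],
 [ 12,  -5,  12],
 [  4,   4,   4]]
Now row reduce the product.
R2 ← R2 − (11/7)·R1: [0, -8, 0]
R3 ← R3 − (6/7)·R1: [0, -11, 0]
R4 ← R4 − (2/7)·R1: [0, 2, 0]
R3 ← R3 − (11/8)·R2: [0, 0, 0]
R4 ← R4 + (1/4)·R2: [0, 0, 0]
2 nonzero rows, so rank(AT) = 2.

2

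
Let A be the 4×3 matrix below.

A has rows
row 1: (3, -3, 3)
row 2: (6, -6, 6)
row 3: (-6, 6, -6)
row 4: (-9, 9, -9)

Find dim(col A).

1

Row reduce to echelon form.
R2 ← R2 − (2)·R1: [0, 0, 0]
R3 ← R3 + (2)·R1: [0, 0, 0]
R4 ← R4 + (3)·R1: [0, 0, 0]
Echelon form has 1 nonzero row, so rank(A) = 1.
The column space has dimension equal to the rank: 1.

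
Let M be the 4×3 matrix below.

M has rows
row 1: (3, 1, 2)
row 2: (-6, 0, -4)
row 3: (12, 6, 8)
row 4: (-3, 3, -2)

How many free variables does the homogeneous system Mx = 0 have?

1

Row reduce to echelon form.
R2 ← R2 + (2)·R1: [0, 2, 0]
R3 ← R3 − (4)·R1: [0, 2, 0]
R4 ← R4 + R1: [0, 4, 0]
R3 ← R3 − R2: [0, 0, 0]
R4 ← R4 − (2)·R2: [0, 0, 0]
2 nonzero rows, so rank(M) = 2.
M has 3 columns; by rank–nullity, nullity = 3 − 2 = 1.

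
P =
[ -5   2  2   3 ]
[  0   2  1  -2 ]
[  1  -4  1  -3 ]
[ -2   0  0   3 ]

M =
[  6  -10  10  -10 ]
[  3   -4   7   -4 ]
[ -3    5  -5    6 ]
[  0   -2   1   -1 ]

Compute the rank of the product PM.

4

First compute PM:
[[-30,  46, -43,  51],
 [  3,   1,   7,   0],
 [ -9,  17, -26,  15],
 [-12,  14, -17,  17]]
Now row reduce the product.
R2 ← R2 + (1/10)·R1: [0, 28/5, 27/10, 51/10]
R3 ← R3 − (3/10)·R1: [0, 16/5, -131/10, -3/10]
R4 ← R4 − (2/5)·R1: [0, -22/5, 1/5, -17/5]
R3 ← R3 − (4/7)·R2: [0, 0, -205/14, -45/14]
R4 ← R4 + (11/14)·R2: [0, 0, 65/28, 17/28]
R4 ← R4 + (13/82)·R3: [0, 0, 0, 4/41]
4 nonzero rows, so rank(PM) = 4.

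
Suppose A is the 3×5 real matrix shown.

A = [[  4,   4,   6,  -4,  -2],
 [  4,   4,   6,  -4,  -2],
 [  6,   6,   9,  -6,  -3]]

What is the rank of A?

Row reduce to echelon form.
R2 ← R2 − R1: [0, 0, 0, 0, 0]
R3 ← R3 − (3/2)·R1: [0, 0, 0, 0, 0]
Echelon form has 1 nonzero row, so rank(A) = 1.

1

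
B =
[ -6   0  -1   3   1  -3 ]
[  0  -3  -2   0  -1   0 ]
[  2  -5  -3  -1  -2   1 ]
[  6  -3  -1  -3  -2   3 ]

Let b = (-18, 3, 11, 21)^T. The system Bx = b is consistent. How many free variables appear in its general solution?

4

Row reduce the augmented matrix [B | b].
R3 ← R3 + (1/3)·R1: [0, -5, -10/3, 0, -5/3, 0, 5]
R4 ← R4 + R1: [0, -3, -2, 0, -1, 0, 3]
R3 ← R3 − (5/3)·R2: [0, 0, 0, 0, 0, 0, 0]
R4 ← R4 − R2: [0, 0, 0, 0, 0, 0, 0]
The echelon form has 2 nonzero rows, and every pivot lies in the first 6 columns, so rank(B) = rank([B|b]) = 2.
The system is consistent.
Free variables = (unknowns) − (rank) = 6 − 2 = 4.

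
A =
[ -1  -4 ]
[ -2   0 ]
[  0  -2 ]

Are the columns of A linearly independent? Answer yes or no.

Row reduce A to echelon form.
R2 ← R2 − (2)·R1: [0, 8]
R3 ← R3 + (1/4)·R2: [0, 0]
2 pivots among 2 columns.
Every column is a pivot column, so the columns are linearly independent.

yes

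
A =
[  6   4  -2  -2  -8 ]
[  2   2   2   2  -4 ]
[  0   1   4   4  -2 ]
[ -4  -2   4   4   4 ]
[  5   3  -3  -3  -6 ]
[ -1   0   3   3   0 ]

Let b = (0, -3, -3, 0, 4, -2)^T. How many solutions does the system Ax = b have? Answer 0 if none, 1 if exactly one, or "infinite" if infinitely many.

Row reduce the augmented matrix [A | b].
R2 ← R2 − (1/3)·R1: [0, 2/3, 8/3, 8/3, -4/3, -3]
R4 ← R4 + (2/3)·R1: [0, 2/3, 8/3, 8/3, -4/3, 0]
R5 ← R5 − (5/6)·R1: [0, -1/3, -4/3, -4/3, 2/3, 4]
R6 ← R6 + (1/6)·R1: [0, 2/3, 8/3, 8/3, -4/3, -2]
R3 ← R3 − (3/2)·R2: [0, 0, 0, 0, 0, 3/2]
R4 ← R4 − R2: [0, 0, 0, 0, 0, 3]
R5 ← R5 + (1/2)·R2: [0, 0, 0, 0, 0, 5/2]
R6 ← R6 − R2: [0, 0, 0, 0, 0, 1]
R4 ← R4 − (2)·R3: [0, 0, 0, 0, 0, 0]
R5 ← R5 − (5/3)·R3: [0, 0, 0, 0, 0, 0]
R6 ← R6 − (2/3)·R3: [0, 0, 0, 0, 0, 0]
The echelon form has 3 nonzero rows; the last pivot sits in the augmented column, so rank(A) = 2 but rank([A|b]) = 3.
Since the ranks differ, the system is inconsistent.
It has no solutions.

0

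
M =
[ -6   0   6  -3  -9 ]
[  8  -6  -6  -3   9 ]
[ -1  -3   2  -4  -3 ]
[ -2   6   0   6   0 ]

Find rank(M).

2

Row reduce to echelon form.
R2 ← R2 + (4/3)·R1: [0, -6, 2, -7, -3]
R3 ← R3 − (1/6)·R1: [0, -3, 1, -7/2, -3/2]
R4 ← R4 − (1/3)·R1: [0, 6, -2, 7, 3]
R3 ← R3 − (1/2)·R2: [0, 0, 0, 0, 0]
R4 ← R4 + R2: [0, 0, 0, 0, 0]
Echelon form has 2 nonzero rows, so rank(M) = 2.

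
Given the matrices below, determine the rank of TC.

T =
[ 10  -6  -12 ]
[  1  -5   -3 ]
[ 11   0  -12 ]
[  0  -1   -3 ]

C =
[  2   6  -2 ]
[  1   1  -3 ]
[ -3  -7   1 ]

First compute TC:
[[ 50, 138, -14],
 [  6,  22,  10],
 [ 58, 150, -34],
 [  8,  20,   0]]
Now row reduce the product.
R2 ← R2 − (3/25)·R1: [0, 136/25, 292/25]
R3 ← R3 − (29/25)·R1: [0, -252/25, -444/25]
R4 ← R4 − (4/25)·R1: [0, -52/25, 56/25]
R3 ← R3 + (63/34)·R2: [0, 0, 66/17]
R4 ← R4 + (13/34)·R2: [0, 0, 114/17]
R4 ← R4 − (19/11)·R3: [0, 0, 0]
3 nonzero rows, so rank(TC) = 3.

3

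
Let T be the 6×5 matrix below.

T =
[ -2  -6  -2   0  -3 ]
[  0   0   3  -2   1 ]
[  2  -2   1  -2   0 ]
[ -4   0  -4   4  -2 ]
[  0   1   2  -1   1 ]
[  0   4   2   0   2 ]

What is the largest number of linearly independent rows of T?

Row reduce to echelon form.
R3 ← R3 + R1: [0, -8, -1, -2, -3]
R4 ← R4 − (2)·R1: [0, 12, 0, 4, 4]
Swap R2 ↔ R3
R4 ← R4 + (3/2)·R2: [0, 0, -3/2, 1, -1/2]
R5 ← R5 + (1/8)·R2: [0, 0, 15/8, -5/4, 5/8]
R6 ← R6 + (1/2)·R2: [0, 0, 3/2, -1, 1/2]
R4 ← R4 + (1/2)·R3: [0, 0, 0, 0, 0]
R5 ← R5 − (5/8)·R3: [0, 0, 0, 0, 0]
R6 ← R6 − (1/2)·R3: [0, 0, 0, 0, 0]
Echelon form has 3 nonzero rows, so rank(T) = 3.
The rank gives the maximum number of linearly independent rows: 3.

3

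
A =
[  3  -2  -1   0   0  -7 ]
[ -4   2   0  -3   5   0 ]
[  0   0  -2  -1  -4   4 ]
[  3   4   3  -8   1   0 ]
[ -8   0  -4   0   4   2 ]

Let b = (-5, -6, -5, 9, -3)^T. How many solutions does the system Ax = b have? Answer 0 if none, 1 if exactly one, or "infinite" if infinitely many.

Row reduce the augmented matrix [A | b].
R2 ← R2 + (4/3)·R1: [0, -2/3, -4/3, -3, 5, -28/3, -38/3]
R4 ← R4 − R1: [0, 6, 4, -8, 1, 7, 14]
R5 ← R5 + (8/3)·R1: [0, -16/3, -20/3, 0, 4, -50/3, -49/3]
R4 ← R4 + (9)·R2: [0, 0, -8, -35, 46, -77, -100]
R5 ← R5 − (8)·R2: [0, 0, 4, 24, -36, 58, 85]
R4 ← R4 − (4)·R3: [0, 0, 0, -31, 62, -93, -80]
R5 ← R5 + (2)·R3: [0, 0, 0, 22, -44, 66, 75]
R5 ← R5 + (22/31)·R4: [0, 0, 0, 0, 0, 0, 565/31]
The echelon form has 5 nonzero rows; the last pivot sits in the augmented column, so rank(A) = 4 but rank([A|b]) = 5.
Since the ranks differ, the system is inconsistent.
It has no solutions.

0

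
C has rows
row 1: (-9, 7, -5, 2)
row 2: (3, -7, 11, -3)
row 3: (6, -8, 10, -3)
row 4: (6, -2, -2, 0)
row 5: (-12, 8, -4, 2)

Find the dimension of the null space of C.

2

Row reduce to echelon form.
R2 ← R2 + (1/3)·R1: [0, -14/3, 28/3, -7/3]
R3 ← R3 + (2/3)·R1: [0, -10/3, 20/3, -5/3]
R4 ← R4 + (2/3)·R1: [0, 8/3, -16/3, 4/3]
R5 ← R5 − (4/3)·R1: [0, -4/3, 8/3, -2/3]
R3 ← R3 − (5/7)·R2: [0, 0, 0, 0]
R4 ← R4 + (4/7)·R2: [0, 0, 0, 0]
R5 ← R5 − (2/7)·R2: [0, 0, 0, 0]
2 nonzero rows, so rank(C) = 2.
C has 4 columns; by rank–nullity, nullity = 4 − 2 = 2.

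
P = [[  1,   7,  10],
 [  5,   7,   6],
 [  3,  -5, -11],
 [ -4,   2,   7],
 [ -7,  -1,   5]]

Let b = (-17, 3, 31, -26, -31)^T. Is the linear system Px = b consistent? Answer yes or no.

yes

Row reduce the augmented matrix [P | b].
R2 ← R2 − (5)·R1: [0, -28, -44, 88]
R3 ← R3 − (3)·R1: [0, -26, -41, 82]
R4 ← R4 + (4)·R1: [0, 30, 47, -94]
R5 ← R5 + (7)·R1: [0, 48, 75, -150]
R3 ← R3 − (13/14)·R2: [0, 0, -1/7, 2/7]
R4 ← R4 + (15/14)·R2: [0, 0, -1/7, 2/7]
R5 ← R5 + (12/7)·R2: [0, 0, -3/7, 6/7]
R4 ← R4 − R3: [0, 0, 0, 0]
R5 ← R5 − (3)·R3: [0, 0, 0, 0]
The echelon form has 3 nonzero rows, and every pivot lies in the first 3 columns, so rank(P) = rank([P|b]) = 3.
The system is consistent.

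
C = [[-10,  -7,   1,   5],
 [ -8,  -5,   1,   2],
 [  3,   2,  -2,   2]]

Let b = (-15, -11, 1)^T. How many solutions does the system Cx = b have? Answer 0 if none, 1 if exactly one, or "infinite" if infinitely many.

infinite

Row reduce the augmented matrix [C | b].
R2 ← R2 − (4/5)·R1: [0, 3/5, 1/5, -2, 1]
R3 ← R3 + (3/10)·R1: [0, -1/10, -17/10, 7/2, -7/2]
R3 ← R3 + (1/6)·R2: [0, 0, -5/3, 19/6, -10/3]
The echelon form has 3 nonzero rows, and every pivot lies in the first 4 columns, so rank(C) = rank([C|b]) = 3.
The system is consistent.
rank = 3 < 4 unknowns, so there are infinitely many solutions.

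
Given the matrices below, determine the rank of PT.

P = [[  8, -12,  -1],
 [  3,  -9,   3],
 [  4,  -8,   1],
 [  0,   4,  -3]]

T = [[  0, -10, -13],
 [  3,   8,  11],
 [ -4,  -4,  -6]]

2

First compute PT:
[[-32, -172, -230],
 [-39, -114, -156],
 [-28, -108, -146],
 [ 24,  44,  62]]
Now row reduce the product.
R2 ← R2 − (39/32)·R1: [0, 765/8, 1989/16]
R3 ← R3 − (7/8)·R1: [0, 85/2, 221/4]
R4 ← R4 + (3/4)·R1: [0, -85, -221/2]
R3 ← R3 − (4/9)·R2: [0, 0, 0]
R4 ← R4 + (8/9)·R2: [0, 0, 0]
2 nonzero rows, so rank(PT) = 2.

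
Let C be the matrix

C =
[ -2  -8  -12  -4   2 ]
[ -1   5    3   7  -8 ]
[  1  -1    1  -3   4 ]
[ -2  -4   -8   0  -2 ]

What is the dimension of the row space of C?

Row reduce to echelon form.
R2 ← R2 − (1/2)·R1: [0, 9, 9, 9, -9]
R3 ← R3 + (1/2)·R1: [0, -5, -5, -5, 5]
R4 ← R4 − R1: [0, 4, 4, 4, -4]
R3 ← R3 + (5/9)·R2: [0, 0, 0, 0, 0]
R4 ← R4 − (4/9)·R2: [0, 0, 0, 0, 0]
Echelon form has 2 nonzero rows, so rank(C) = 2.
The row space has dimension equal to the rank: 2.

2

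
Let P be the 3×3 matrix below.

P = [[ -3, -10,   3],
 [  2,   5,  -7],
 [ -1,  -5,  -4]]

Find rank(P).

Row reduce to echelon form.
R2 ← R2 + (2/3)·R1: [0, -5/3, -5]
R3 ← R3 − (1/3)·R1: [0, -5/3, -5]
R3 ← R3 − R2: [0, 0, 0]
Echelon form has 2 nonzero rows, so rank(P) = 2.

2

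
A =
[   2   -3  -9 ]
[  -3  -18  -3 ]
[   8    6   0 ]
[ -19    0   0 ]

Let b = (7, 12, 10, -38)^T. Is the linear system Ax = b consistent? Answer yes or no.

yes

Row reduce the augmented matrix [A | b].
R2 ← R2 + (3/2)·R1: [0, -45/2, -33/2, 45/2]
R3 ← R3 − (4)·R1: [0, 18, 36, -18]
R4 ← R4 + (19/2)·R1: [0, -57/2, -171/2, 57/2]
R3 ← R3 + (4/5)·R2: [0, 0, 114/5, 0]
R4 ← R4 − (19/15)·R2: [0, 0, -323/5, 0]
R4 ← R4 + (17/6)·R3: [0, 0, 0, 0]
The echelon form has 3 nonzero rows, and every pivot lies in the first 3 columns, so rank(A) = rank([A|b]) = 3.
The system is consistent.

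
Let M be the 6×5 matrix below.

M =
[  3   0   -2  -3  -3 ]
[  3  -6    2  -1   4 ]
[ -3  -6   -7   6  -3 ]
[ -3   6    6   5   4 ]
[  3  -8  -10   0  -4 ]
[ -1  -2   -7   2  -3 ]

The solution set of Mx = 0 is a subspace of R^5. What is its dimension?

0

Row reduce to echelon form.
R2 ← R2 − R1: [0, -6, 4, 2, 7]
R3 ← R3 + R1: [0, -6, -9, 3, -6]
R4 ← R4 + R1: [0, 6, 4, 2, 1]
R5 ← R5 − R1: [0, -8, -8, 3, -1]
R6 ← R6 + (1/3)·R1: [0, -2, -23/3, 1, -4]
R3 ← R3 − R2: [0, 0, -13, 1, -13]
R4 ← R4 + R2: [0, 0, 8, 4, 8]
R5 ← R5 − (4/3)·R2: [0, 0, -40/3, 1/3, -31/3]
R6 ← R6 − (1/3)·R2: [0, 0, -9, 1/3, -19/3]
R4 ← R4 + (8/13)·R3: [0, 0, 0, 60/13, 0]
R5 ← R5 − (40/39)·R3: [0, 0, 0, -9/13, 3]
R6 ← R6 − (9/13)·R3: [0, 0, 0, -14/39, 8/3]
R5 ← R5 + (3/20)·R4: [0, 0, 0, 0, 3]
R6 ← R6 + (7/90)·R4: [0, 0, 0, 0, 8/3]
R6 ← R6 − (8/9)·R5: [0, 0, 0, 0, 0]
5 nonzero rows, so rank(M) = 5.
M has 5 columns; by rank–nullity, nullity = 5 − 5 = 0.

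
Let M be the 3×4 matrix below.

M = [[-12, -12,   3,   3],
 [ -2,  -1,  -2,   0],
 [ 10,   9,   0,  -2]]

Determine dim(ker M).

Row reduce to echelon form.
R2 ← R2 − (1/6)·R1: [0, 1, -5/2, -1/2]
R3 ← R3 + (5/6)·R1: [0, -1, 5/2, 1/2]
R3 ← R3 + R2: [0, 0, 0, 0]
2 nonzero rows, so rank(M) = 2.
M has 4 columns; by rank–nullity, nullity = 4 − 2 = 2.

2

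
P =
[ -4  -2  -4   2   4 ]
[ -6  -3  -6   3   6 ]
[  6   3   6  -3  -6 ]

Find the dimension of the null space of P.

4

Row reduce to echelon form.
R2 ← R2 − (3/2)·R1: [0, 0, 0, 0, 0]
R3 ← R3 + (3/2)·R1: [0, 0, 0, 0, 0]
1 nonzero row, so rank(P) = 1.
P has 5 columns; by rank–nullity, nullity = 5 − 1 = 4.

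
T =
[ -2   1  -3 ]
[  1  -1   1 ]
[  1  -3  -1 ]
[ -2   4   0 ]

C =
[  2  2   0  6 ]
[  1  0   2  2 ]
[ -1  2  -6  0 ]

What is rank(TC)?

1

First compute TC:
[[  0, -10,  20, -10],
 [  0,   4,  -8,   4],
 [  0,   0,   0,   0],
 [  0,  -4,   8,  -4]]
Now row reduce the product.
R2 ← R2 + (2/5)·R1: [0, 0, 0, 0]
R4 ← R4 − (2/5)·R1: [0, 0, 0, 0]
1 nonzero row, so rank(TC) = 1.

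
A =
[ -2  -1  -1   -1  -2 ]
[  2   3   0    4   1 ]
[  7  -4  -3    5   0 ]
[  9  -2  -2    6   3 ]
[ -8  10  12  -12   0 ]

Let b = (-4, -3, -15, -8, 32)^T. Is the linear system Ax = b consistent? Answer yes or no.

yes

Row reduce the augmented matrix [A | b].
R2 ← R2 + R1: [0, 2, -1, 3, -1, -7]
R3 ← R3 + (7/2)·R1: [0, -15/2, -13/2, 3/2, -7, -29]
R4 ← R4 + (9/2)·R1: [0, -13/2, -13/2, 3/2, -6, -26]
R5 ← R5 − (4)·R1: [0, 14, 16, -8, 8, 48]
R3 ← R3 + (15/4)·R2: [0, 0, -41/4, 51/4, -43/4, -221/4]
R4 ← R4 + (13/4)·R2: [0, 0, -39/4, 45/4, -37/4, -195/4]
R5 ← R5 − (7)·R2: [0, 0, 23, -29, 15, 97]
R4 ← R4 − (39/41)·R3: [0, 0, 0, -36/41, 40/41, 156/41]
R5 ← R5 + (92/41)·R3: [0, 0, 0, -16/41, -374/41, -1106/41]
R5 ← R5 − (4/9)·R4: [0, 0, 0, 0, -86/9, -86/3]
The echelon form has 5 nonzero rows, and every pivot lies in the first 5 columns, so rank(A) = rank([A|b]) = 5.
The system is consistent.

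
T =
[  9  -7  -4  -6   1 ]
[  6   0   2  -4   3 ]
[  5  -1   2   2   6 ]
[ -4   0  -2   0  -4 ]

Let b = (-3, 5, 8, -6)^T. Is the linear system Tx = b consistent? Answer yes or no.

yes

Row reduce the augmented matrix [T | b].
R2 ← R2 − (2/3)·R1: [0, 14/3, 14/3, 0, 7/3, 7]
R3 ← R3 − (5/9)·R1: [0, 26/9, 38/9, 16/3, 49/9, 29/3]
R4 ← R4 + (4/9)·R1: [0, -28/9, -34/9, -8/3, -32/9, -22/3]
R3 ← R3 − (13/21)·R2: [0, 0, 4/3, 16/3, 4, 16/3]
R4 ← R4 + (2/3)·R2: [0, 0, -2/3, -8/3, -2, -8/3]
R4 ← R4 + (1/2)·R3: [0, 0, 0, 0, 0, 0]
The echelon form has 3 nonzero rows, and every pivot lies in the first 5 columns, so rank(T) = rank([T|b]) = 3.
The system is consistent.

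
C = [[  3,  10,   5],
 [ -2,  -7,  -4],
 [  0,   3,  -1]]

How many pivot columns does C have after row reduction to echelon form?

3

Row reduce to echelon form.
R2 ← R2 + (2/3)·R1: [0, -1/3, -2/3]
R3 ← R3 + (9)·R2: [0, 0, -7]
Echelon form has 3 nonzero rows, so rank(C) = 3.
Each nonzero row contributes one pivot column: 3 pivot columns.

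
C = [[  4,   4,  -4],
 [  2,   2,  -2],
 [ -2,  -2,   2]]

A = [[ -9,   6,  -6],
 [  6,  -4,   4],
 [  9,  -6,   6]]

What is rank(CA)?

First compute CA:
[[-48,  32, -32],
 [-24,  16, -16],
 [ 24, -16,  16]]
Now row reduce the product.
R2 ← R2 − (1/2)·R1: [0, 0, 0]
R3 ← R3 + (1/2)·R1: [0, 0, 0]
1 nonzero row, so rank(CA) = 1.

1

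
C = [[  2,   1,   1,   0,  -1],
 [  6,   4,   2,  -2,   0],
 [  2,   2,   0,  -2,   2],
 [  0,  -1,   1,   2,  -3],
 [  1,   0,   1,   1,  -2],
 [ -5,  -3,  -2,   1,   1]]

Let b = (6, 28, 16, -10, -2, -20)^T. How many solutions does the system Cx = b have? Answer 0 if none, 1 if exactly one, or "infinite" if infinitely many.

infinite

Row reduce the augmented matrix [C | b].
R2 ← R2 − (3)·R1: [0, 1, -1, -2, 3, 10]
R3 ← R3 − R1: [0, 1, -1, -2, 3, 10]
R5 ← R5 − (1/2)·R1: [0, -1/2, 1/2, 1, -3/2, -5]
R6 ← R6 + (5/2)·R1: [0, -1/2, 1/2, 1, -3/2, -5]
R3 ← R3 − R2: [0, 0, 0, 0, 0, 0]
R4 ← R4 + R2: [0, 0, 0, 0, 0, 0]
R5 ← R5 + (1/2)·R2: [0, 0, 0, 0, 0, 0]
R6 ← R6 + (1/2)·R2: [0, 0, 0, 0, 0, 0]
The echelon form has 2 nonzero rows, and every pivot lies in the first 5 columns, so rank(C) = rank([C|b]) = 2.
The system is consistent.
rank = 2 < 5 unknowns, so there are infinitely many solutions.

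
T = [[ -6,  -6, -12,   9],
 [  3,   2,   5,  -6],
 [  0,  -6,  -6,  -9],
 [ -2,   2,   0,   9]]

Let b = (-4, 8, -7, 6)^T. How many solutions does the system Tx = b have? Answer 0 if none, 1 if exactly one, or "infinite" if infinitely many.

Row reduce the augmented matrix [T | b].
R2 ← R2 + (1/2)·R1: [0, -1, -1, -3/2, 6]
R4 ← R4 − (1/3)·R1: [0, 4, 4, 6, 22/3]
R3 ← R3 − (6)·R2: [0, 0, 0, 0, -43]
R4 ← R4 + (4)·R2: [0, 0, 0, 0, 94/3]
R4 ← R4 + (94/129)·R3: [0, 0, 0, 0, 0]
The echelon form has 3 nonzero rows; the last pivot sits in the augmented column, so rank(T) = 2 but rank([T|b]) = 3.
Since the ranks differ, the system is inconsistent.
It has no solutions.

0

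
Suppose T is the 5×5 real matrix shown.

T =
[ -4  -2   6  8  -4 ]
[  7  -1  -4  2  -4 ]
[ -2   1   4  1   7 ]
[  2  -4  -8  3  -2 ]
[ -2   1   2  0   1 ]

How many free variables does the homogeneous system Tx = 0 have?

Row reduce to echelon form.
R2 ← R2 + (7/4)·R1: [0, -9/2, 13/2, 16, -11]
R3 ← R3 − (1/2)·R1: [0, 2, 1, -3, 9]
R4 ← R4 + (1/2)·R1: [0, -5, -5, 7, -4]
R5 ← R5 − (1/2)·R1: [0, 2, -1, -4, 3]
R3 ← R3 + (4/9)·R2: [0, 0, 35/9, 37/9, 37/9]
R4 ← R4 − (10/9)·R2: [0, 0, -110/9, -97/9, 74/9]
R5 ← R5 + (4/9)·R2: [0, 0, 17/9, 28/9, -17/9]
R4 ← R4 + (22/7)·R3: [0, 0, 0, 15/7, 148/7]
R5 ← R5 − (17/35)·R3: [0, 0, 0, 39/35, -136/35]
R5 ← R5 − (13/25)·R4: [0, 0, 0, 0, -372/25]
5 nonzero rows, so rank(T) = 5.
T has 5 columns; by rank–nullity, nullity = 5 − 5 = 0.

0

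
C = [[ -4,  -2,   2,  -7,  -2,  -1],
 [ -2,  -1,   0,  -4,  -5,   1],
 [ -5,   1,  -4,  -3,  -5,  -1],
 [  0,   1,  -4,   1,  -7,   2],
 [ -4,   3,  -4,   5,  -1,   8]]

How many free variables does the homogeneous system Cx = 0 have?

1

Row reduce to echelon form.
R2 ← R2 − (1/2)·R1: [0, 0, -1, -1/2, -4, 3/2]
R3 ← R3 − (5/4)·R1: [0, 7/2, -13/2, 23/4, -5/2, 1/4]
R5 ← R5 − R1: [0, 5, -6, 12, 1, 9]
Swap R2 ↔ R3
R4 ← R4 − (2/7)·R2: [0, 0, -15/7, -9/14, -44/7, 27/14]
R5 ← R5 − (10/7)·R2: [0, 0, 23/7, 53/14, 32/7, 121/14]
R4 ← R4 − (15/7)·R3: [0, 0, 0, 3/7, 16/7, -9/7]
R5 ← R5 + (23/7)·R3: [0, 0, 0, 15/7, -60/7, 95/7]
R5 ← R5 − (5)·R4: [0, 0, 0, 0, -20, 20]
5 nonzero rows, so rank(C) = 5.
C has 6 columns; by rank–nullity, nullity = 6 − 5 = 1.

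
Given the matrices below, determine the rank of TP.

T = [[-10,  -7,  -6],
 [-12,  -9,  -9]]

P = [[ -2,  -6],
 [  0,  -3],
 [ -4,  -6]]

2

First compute TP:
[[ 44, 117],
 [ 60, 153]]
Now row reduce the product.
R2 ← R2 − (15/11)·R1: [0, -72/11]
2 nonzero rows, so rank(TP) = 2.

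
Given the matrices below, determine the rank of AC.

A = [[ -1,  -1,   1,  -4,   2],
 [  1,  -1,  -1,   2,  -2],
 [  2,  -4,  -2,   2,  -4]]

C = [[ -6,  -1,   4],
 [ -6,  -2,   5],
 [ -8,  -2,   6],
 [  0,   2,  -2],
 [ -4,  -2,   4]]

2

First compute AC:
[[ -4, -11,  13],
 [ 16,  11, -19],
 [ 44,  22, -44]]
Now row reduce the product.
R2 ← R2 + (4)·R1: [0, -33, 33]
R3 ← R3 + (11)·R1: [0, -99, 99]
R3 ← R3 − (3)·R2: [0, 0, 0]
2 nonzero rows, so rank(AC) = 2.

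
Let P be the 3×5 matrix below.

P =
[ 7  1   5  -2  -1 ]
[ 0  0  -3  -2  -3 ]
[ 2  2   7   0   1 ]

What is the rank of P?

3

Row reduce to echelon form.
R3 ← R3 − (2/7)·R1: [0, 12/7, 39/7, 4/7, 9/7]
Swap R2 ↔ R3
Echelon form has 3 nonzero rows, so rank(P) = 3.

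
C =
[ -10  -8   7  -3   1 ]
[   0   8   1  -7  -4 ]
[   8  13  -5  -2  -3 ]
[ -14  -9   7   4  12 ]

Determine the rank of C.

4

Row reduce to echelon form.
R3 ← R3 + (4/5)·R1: [0, 33/5, 3/5, -22/5, -11/5]
R4 ← R4 − (7/5)·R1: [0, 11/5, -14/5, 41/5, 53/5]
R3 ← R3 − (33/40)·R2: [0, 0, -9/40, 11/8, 11/10]
R4 ← R4 − (11/40)·R2: [0, 0, -123/40, 81/8, 117/10]
R4 ← R4 − (41/3)·R3: [0, 0, 0, -26/3, -10/3]
Echelon form has 4 nonzero rows, so rank(C) = 4.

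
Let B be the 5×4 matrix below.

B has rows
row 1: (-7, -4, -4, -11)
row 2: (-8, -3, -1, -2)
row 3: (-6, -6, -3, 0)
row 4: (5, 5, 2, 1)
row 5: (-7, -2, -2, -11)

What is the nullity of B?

Row reduce to echelon form.
R2 ← R2 − (8/7)·R1: [0, 11/7, 25/7, 74/7]
R3 ← R3 − (6/7)·R1: [0, -18/7, 3/7, 66/7]
R4 ← R4 + (5/7)·R1: [0, 15/7, -6/7, -48/7]
R5 ← R5 − R1: [0, 2, 2, 0]
R3 ← R3 + (18/11)·R2: [0, 0, 69/11, 294/11]
R4 ← R4 − (15/11)·R2: [0, 0, -63/11, -234/11]
R5 ← R5 − (14/11)·R2: [0, 0, -28/11, -148/11]
R4 ← R4 + (21/23)·R3: [0, 0, 0, 72/23]
R5 ← R5 + (28/69)·R3: [0, 0, 0, -60/23]
R5 ← R5 + (5/6)·R4: [0, 0, 0, 0]
4 nonzero rows, so rank(B) = 4.
B has 4 columns; by rank–nullity, nullity = 4 − 4 = 0.

0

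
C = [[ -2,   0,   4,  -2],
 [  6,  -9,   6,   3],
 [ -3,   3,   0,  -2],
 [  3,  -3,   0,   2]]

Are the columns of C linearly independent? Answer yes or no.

Row reduce C to echelon form.
R2 ← R2 + (3)·R1: [0, -9, 18, -3]
R3 ← R3 − (3/2)·R1: [0, 3, -6, 1]
R4 ← R4 + (3/2)·R1: [0, -3, 6, -1]
R3 ← R3 + (1/3)·R2: [0, 0, 0, 0]
R4 ← R4 − (1/3)·R2: [0, 0, 0, 0]
2 pivots among 4 columns.
Only 2 < 4 pivot columns, so the columns are linearly dependent.

no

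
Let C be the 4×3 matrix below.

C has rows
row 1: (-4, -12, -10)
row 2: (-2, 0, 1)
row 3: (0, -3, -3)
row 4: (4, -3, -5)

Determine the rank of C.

Row reduce to echelon form.
R2 ← R2 − (1/2)·R1: [0, 6, 6]
R4 ← R4 + R1: [0, -15, -15]
R3 ← R3 + (1/2)·R2: [0, 0, 0]
R4 ← R4 + (5/2)·R2: [0, 0, 0]
Echelon form has 2 nonzero rows, so rank(C) = 2.

2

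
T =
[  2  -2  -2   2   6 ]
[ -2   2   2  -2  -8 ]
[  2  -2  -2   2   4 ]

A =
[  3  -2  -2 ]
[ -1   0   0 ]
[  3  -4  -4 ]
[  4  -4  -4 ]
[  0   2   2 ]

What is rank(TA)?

2

First compute TA:
[[ 10,   8,   8],
 [-10, -12, -12],
 [ 10,   4,   4]]
Now row reduce the product.
R2 ← R2 + R1: [0, -4, -4]
R3 ← R3 − R1: [0, -4, -4]
R3 ← R3 − R2: [0, 0, 0]
2 nonzero rows, so rank(TA) = 2.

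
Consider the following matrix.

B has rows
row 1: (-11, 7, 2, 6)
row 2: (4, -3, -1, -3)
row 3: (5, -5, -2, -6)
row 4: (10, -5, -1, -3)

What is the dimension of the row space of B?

Row reduce to echelon form.
R2 ← R2 + (4/11)·R1: [0, -5/11, -3/11, -9/11]
R3 ← R3 + (5/11)·R1: [0, -20/11, -12/11, -36/11]
R4 ← R4 + (10/11)·R1: [0, 15/11, 9/11, 27/11]
R3 ← R3 − (4)·R2: [0, 0, 0, 0]
R4 ← R4 + (3)·R2: [0, 0, 0, 0]
Echelon form has 2 nonzero rows, so rank(B) = 2.
The row space has dimension equal to the rank: 2.

2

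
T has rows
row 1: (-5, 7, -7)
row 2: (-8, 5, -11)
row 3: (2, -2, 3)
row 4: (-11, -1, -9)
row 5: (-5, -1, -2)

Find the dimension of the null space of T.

0

Row reduce to echelon form.
R2 ← R2 − (8/5)·R1: [0, -31/5, 1/5]
R3 ← R3 + (2/5)·R1: [0, 4/5, 1/5]
R4 ← R4 − (11/5)·R1: [0, -82/5, 32/5]
R5 ← R5 − R1: [0, -8, 5]
R3 ← R3 + (4/31)·R2: [0, 0, 7/31]
R4 ← R4 − (82/31)·R2: [0, 0, 182/31]
R5 ← R5 − (40/31)·R2: [0, 0, 147/31]
R4 ← R4 − (26)·R3: [0, 0, 0]
R5 ← R5 − (21)·R3: [0, 0, 0]
3 nonzero rows, so rank(T) = 3.
T has 3 columns; by rank–nullity, nullity = 3 − 3 = 0.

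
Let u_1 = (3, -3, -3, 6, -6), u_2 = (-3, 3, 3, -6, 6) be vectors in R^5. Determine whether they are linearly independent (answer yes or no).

Form the matrix with these vectors as rows and row reduce.
R2 ← R2 + R1: [0, 0, 0, 0, 0]
1 nonzero row, so the 2 vectors span a space of dimension 1.
Since 1 < 2, the vectors are linearly dependent.

no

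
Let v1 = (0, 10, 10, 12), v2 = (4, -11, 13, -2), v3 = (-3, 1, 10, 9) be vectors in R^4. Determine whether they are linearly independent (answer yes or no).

yes

Form the matrix with these vectors as rows and row reduce.
Swap R1 ↔ R2
R3 ← R3 + (3/4)·R1: [0, -29/4, 79/4, 15/2]
R3 ← R3 + (29/40)·R2: [0, 0, 27, 81/5]
3 nonzero rows, so the 3 vectors span a space of dimension 3.
Since 3 = 3, the vectors are linearly independent.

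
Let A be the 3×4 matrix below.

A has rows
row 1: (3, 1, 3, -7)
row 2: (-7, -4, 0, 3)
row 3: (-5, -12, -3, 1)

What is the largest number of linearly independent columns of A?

Row reduce to echelon form.
R2 ← R2 + (7/3)·R1: [0, -5/3, 7, -40/3]
R3 ← R3 + (5/3)·R1: [0, -31/3, 2, -32/3]
R3 ← R3 − (31/5)·R2: [0, 0, -207/5, 72]
Echelon form has 3 nonzero rows, so rank(A) = 3.
The rank gives the maximum number of linearly independent columns: 3.

3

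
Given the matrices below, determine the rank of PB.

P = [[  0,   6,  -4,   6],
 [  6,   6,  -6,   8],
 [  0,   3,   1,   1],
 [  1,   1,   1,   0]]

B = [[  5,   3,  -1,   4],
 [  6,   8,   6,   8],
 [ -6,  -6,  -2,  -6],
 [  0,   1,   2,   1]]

3

First compute PB:
[[ 60,  78,  56,  78],
 [102, 110,  58, 116],
 [ 12,  19,  18,  19],
 [  5,   5,   3,   6]]
Now row reduce the product.
R2 ← R2 − (17/10)·R1: [0, -113/5, -186/5, -83/5]
R3 ← R3 − (1/5)·R1: [0, 17/5, 34/5, 17/5]
R4 ← R4 − (1/12)·R1: [0, -3/2, -5/3, -1/2]
R3 ← R3 + (17/113)·R2: [0, 0, 136/113, 102/113]
R4 ← R4 − (15/226)·R2: [0, 0, 272/339, 68/113]
R4 ← R4 − (2/3)·R3: [0, 0, 0, 0]
3 nonzero rows, so rank(PB) = 3.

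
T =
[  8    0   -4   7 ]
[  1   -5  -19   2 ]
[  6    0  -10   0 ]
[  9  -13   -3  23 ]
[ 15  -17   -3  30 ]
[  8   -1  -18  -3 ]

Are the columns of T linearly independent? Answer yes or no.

Row reduce T to echelon form.
R2 ← R2 − (1/8)·R1: [0, -5, -37/2, 9/8]
R3 ← R3 − (3/4)·R1: [0, 0, -7, -21/4]
R4 ← R4 − (9/8)·R1: [0, -13, 3/2, 121/8]
R5 ← R5 − (15/8)·R1: [0, -17, 9/2, 135/8]
R6 ← R6 − R1: [0, -1, -14, -10]
R4 ← R4 − (13/5)·R2: [0, 0, 248/5, 61/5]
R5 ← R5 − (17/5)·R2: [0, 0, 337/5, 261/20]
R6 ← R6 − (1/5)·R2: [0, 0, -103/10, -409/40]
R4 ← R4 + (248/35)·R3: [0, 0, 0, -25]
R5 ← R5 + (337/35)·R3: [0, 0, 0, -75/2]
R6 ← R6 − (103/70)·R3: [0, 0, 0, -5/2]
R5 ← R5 − (3/2)·R4: [0, 0, 0, 0]
R6 ← R6 − (1/10)·R4: [0, 0, 0, 0]
4 pivots among 4 columns.
Every column is a pivot column, so the columns are linearly independent.

yes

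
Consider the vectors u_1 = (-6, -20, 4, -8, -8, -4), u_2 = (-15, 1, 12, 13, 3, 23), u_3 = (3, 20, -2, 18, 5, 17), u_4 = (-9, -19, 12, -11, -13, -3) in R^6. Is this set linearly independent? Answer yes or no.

Form the matrix with these vectors as rows and row reduce.
R2 ← R2 − (5/2)·R1: [0, 51, 2, 33, 23, 33]
R3 ← R3 + (1/2)·R1: [0, 10, 0, 14, 1, 15]
R4 ← R4 − (3/2)·R1: [0, 11, 6, 1, -1, 3]
R3 ← R3 − (10/51)·R2: [0, 0, -20/51, 128/17, -179/51, 145/17]
R4 ← R4 − (11/51)·R2: [0, 0, 284/51, -104/17, -304/51, -70/17]
R4 ← R4 + (71/5)·R3: [0, 0, 0, 504/5, -279/5, 117]
4 nonzero rows, so the 4 vectors span a space of dimension 4.
Since 4 = 4, the vectors are linearly independent.

yes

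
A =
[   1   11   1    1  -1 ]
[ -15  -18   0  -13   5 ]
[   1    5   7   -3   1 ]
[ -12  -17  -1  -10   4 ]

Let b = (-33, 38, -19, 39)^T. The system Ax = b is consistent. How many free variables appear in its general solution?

2

Row reduce the augmented matrix [A | b].
R2 ← R2 + (15)·R1: [0, 147, 15, 2, -10, -457]
R3 ← R3 − R1: [0, -6, 6, -4, 2, 14]
R4 ← R4 + (12)·R1: [0, 115, 11, 2, -8, -357]
R3 ← R3 + (2/49)·R2: [0, 0, 324/49, -192/49, 78/49, -228/49]
R4 ← R4 − (115/147)·R2: [0, 0, -36/49, 64/147, -26/147, 76/147]
R4 ← R4 + (1/9)·R3: [0, 0, 0, 0, 0, 0]
The echelon form has 3 nonzero rows, and every pivot lies in the first 5 columns, so rank(A) = rank([A|b]) = 3.
The system is consistent.
Free variables = (unknowns) − (rank) = 5 − 3 = 2.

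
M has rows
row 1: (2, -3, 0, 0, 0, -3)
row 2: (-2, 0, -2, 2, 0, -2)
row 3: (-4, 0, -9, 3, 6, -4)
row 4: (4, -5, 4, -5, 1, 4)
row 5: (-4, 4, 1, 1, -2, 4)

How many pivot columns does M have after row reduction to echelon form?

Row reduce to echelon form.
R2 ← R2 + R1: [0, -3, -2, 2, 0, -5]
R3 ← R3 + (2)·R1: [0, -6, -9, 3, 6, -10]
R4 ← R4 − (2)·R1: [0, 1, 4, -5, 1, 10]
R5 ← R5 + (2)·R1: [0, -2, 1, 1, -2, -2]
R3 ← R3 − (2)·R2: [0, 0, -5, -1, 6, 0]
R4 ← R4 + (1/3)·R2: [0, 0, 10/3, -13/3, 1, 25/3]
R5 ← R5 − (2/3)·R2: [0, 0, 7/3, -1/3, -2, 4/3]
R4 ← R4 + (2/3)·R3: [0, 0, 0, -5, 5, 25/3]
R5 ← R5 + (7/15)·R3: [0, 0, 0, -4/5, 4/5, 4/3]
R5 ← R5 − (4/25)·R4: [0, 0, 0, 0, 0, 0]
Echelon form has 4 nonzero rows, so rank(M) = 4.
Each nonzero row contributes one pivot column: 4 pivot columns.

4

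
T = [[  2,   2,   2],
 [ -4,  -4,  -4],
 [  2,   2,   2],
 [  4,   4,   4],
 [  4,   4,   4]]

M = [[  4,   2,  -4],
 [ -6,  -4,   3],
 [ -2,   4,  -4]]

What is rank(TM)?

1

First compute TM:
[[ -8,   4, -10],
 [ 16,  -8,  20],
 [ -8,   4, -10],
 [-16,   8, -20],
 [-16,   8, -20]]
Now row reduce the product.
R2 ← R2 + (2)·R1: [0, 0, 0]
R3 ← R3 − R1: [0, 0, 0]
R4 ← R4 − (2)·R1: [0, 0, 0]
R5 ← R5 − (2)·R1: [0, 0, 0]
1 nonzero row, so rank(TM) = 1.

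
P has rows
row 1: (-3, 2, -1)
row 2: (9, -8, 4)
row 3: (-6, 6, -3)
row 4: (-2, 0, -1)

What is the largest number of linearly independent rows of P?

Row reduce to echelon form.
R2 ← R2 + (3)·R1: [0, -2, 1]
R3 ← R3 − (2)·R1: [0, 2, -1]
R4 ← R4 − (2/3)·R1: [0, -4/3, -1/3]
R3 ← R3 + R2: [0, 0, 0]
R4 ← R4 − (2/3)·R2: [0, 0, -1]
Swap R3 ↔ R4
Echelon form has 3 nonzero rows, so rank(P) = 3.
The rank gives the maximum number of linearly independent rows: 3.

3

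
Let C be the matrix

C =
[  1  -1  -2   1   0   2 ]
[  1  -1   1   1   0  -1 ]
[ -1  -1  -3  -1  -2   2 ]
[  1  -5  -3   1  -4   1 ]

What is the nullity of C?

Row reduce to echelon form.
R2 ← R2 − R1: [0, 0, 3, 0, 0, -3]
R3 ← R3 + R1: [0, -2, -5, 0, -2, 4]
R4 ← R4 − R1: [0, -4, -1, 0, -4, -1]
Swap R2 ↔ R3
R4 ← R4 − (2)·R2: [0, 0, 9, 0, 0, -9]
R4 ← R4 − (3)·R3: [0, 0, 0, 0, 0, 0]
3 nonzero rows, so rank(C) = 3.
C has 6 columns; by rank–nullity, nullity = 6 − 3 = 3.

3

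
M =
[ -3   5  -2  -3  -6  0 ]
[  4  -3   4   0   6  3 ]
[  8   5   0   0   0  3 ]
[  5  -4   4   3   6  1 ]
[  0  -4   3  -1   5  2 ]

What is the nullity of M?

2

Row reduce to echelon form.
R2 ← R2 + (4/3)·R1: [0, 11/3, 4/3, -4, -2, 3]
R3 ← R3 + (8/3)·R1: [0, 55/3, -16/3, -8, -16, 3]
R4 ← R4 + (5/3)·R1: [0, 13/3, 2/3, -2, -4, 1]
R3 ← R3 − (5)·R2: [0, 0, -12, 12, -6, -12]
R4 ← R4 − (13/11)·R2: [0, 0, -10/11, 30/11, -18/11, -28/11]
R5 ← R5 + (12/11)·R2: [0, 0, 49/11, -59/11, 31/11, 58/11]
R4 ← R4 − (5/66)·R3: [0, 0, 0, 20/11, -13/11, -18/11]
R5 ← R5 + (49/132)·R3: [0, 0, 0, -10/11, 13/22, 9/11]
R5 ← R5 + (1/2)·R4: [0, 0, 0, 0, 0, 0]
4 nonzero rows, so rank(M) = 4.
M has 6 columns; by rank–nullity, nullity = 6 − 4 = 2.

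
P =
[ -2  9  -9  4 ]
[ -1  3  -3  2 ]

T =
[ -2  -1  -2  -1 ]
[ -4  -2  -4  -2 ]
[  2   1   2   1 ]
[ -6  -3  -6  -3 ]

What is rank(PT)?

1

First compute PT:
[[-74, -37, -74, -37],
 [-28, -14, -28, -14]]
Now row reduce the product.
R2 ← R2 − (14/37)·R1: [0, 0, 0, 0]
1 nonzero row, so rank(PT) = 1.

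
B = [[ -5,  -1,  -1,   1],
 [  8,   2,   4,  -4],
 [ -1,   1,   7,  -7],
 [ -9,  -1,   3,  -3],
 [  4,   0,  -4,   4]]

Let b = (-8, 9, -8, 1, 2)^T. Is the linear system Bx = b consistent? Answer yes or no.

no

Row reduce the augmented matrix [B | b].
R2 ← R2 + (8/5)·R1: [0, 2/5, 12/5, -12/5, -19/5]
R3 ← R3 − (1/5)·R1: [0, 6/5, 36/5, -36/5, -32/5]
R4 ← R4 − (9/5)·R1: [0, 4/5, 24/5, -24/5, 77/5]
R5 ← R5 + (4/5)·R1: [0, -4/5, -24/5, 24/5, -22/5]
R3 ← R3 − (3)·R2: [0, 0, 0, 0, 5]
R4 ← R4 − (2)·R2: [0, 0, 0, 0, 23]
R5 ← R5 + (2)·R2: [0, 0, 0, 0, -12]
R4 ← R4 − (23/5)·R3: [0, 0, 0, 0, 0]
R5 ← R5 + (12/5)·R3: [0, 0, 0, 0, 0]
The echelon form has 3 nonzero rows; the last pivot sits in the augmented column, so rank(B) = 2 but rank([B|b]) = 3.
Since the ranks differ, the system is inconsistent.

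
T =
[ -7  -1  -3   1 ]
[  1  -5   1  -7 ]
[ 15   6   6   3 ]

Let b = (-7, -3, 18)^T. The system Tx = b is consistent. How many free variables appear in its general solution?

Row reduce the augmented matrix [T | b].
R2 ← R2 + (1/7)·R1: [0, -36/7, 4/7, -48/7, -4]
R3 ← R3 + (15/7)·R1: [0, 27/7, -3/7, 36/7, 3]
R3 ← R3 + (3/4)·R2: [0, 0, 0, 0, 0]
The echelon form has 2 nonzero rows, and every pivot lies in the first 4 columns, so rank(T) = rank([T|b]) = 2.
The system is consistent.
Free variables = (unknowns) − (rank) = 4 − 2 = 2.

2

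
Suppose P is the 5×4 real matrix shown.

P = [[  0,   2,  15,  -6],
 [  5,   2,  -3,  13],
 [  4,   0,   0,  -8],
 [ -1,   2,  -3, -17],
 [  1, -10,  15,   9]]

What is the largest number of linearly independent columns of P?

4

Row reduce to echelon form.
Swap R1 ↔ R2
R3 ← R3 − (4/5)·R1: [0, -8/5, 12/5, -92/5]
R4 ← R4 + (1/5)·R1: [0, 12/5, -18/5, -72/5]
R5 ← R5 − (1/5)·R1: [0, -52/5, 78/5, 32/5]
R3 ← R3 + (4/5)·R2: [0, 0, 72/5, -116/5]
R4 ← R4 − (6/5)·R2: [0, 0, -108/5, -36/5]
R5 ← R5 + (26/5)·R2: [0, 0, 468/5, -124/5]
R4 ← R4 + (3/2)·R3: [0, 0, 0, -42]
R5 ← R5 − (13/2)·R3: [0, 0, 0, 126]
R5 ← R5 + (3)·R4: [0, 0, 0, 0]
Echelon form has 4 nonzero rows, so rank(P) = 4.
The rank gives the maximum number of linearly independent columns: 4.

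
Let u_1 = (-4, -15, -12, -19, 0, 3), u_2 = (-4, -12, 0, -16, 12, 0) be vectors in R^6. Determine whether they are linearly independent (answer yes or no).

yes

Form the matrix with these vectors as rows and row reduce.
R2 ← R2 − R1: [0, 3, 12, 3, 12, -3]
2 nonzero rows, so the 2 vectors span a space of dimension 2.
Since 2 = 2, the vectors are linearly independent.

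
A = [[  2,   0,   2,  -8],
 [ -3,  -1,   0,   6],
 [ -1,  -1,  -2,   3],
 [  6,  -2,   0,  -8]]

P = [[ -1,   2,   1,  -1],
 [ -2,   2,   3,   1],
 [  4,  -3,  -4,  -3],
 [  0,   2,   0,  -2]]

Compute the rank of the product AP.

4

First compute AP:
[[  6, -18,  -6,   8],
 [  5,   4,  -6, -10],
 [ -5,   8,   4,   0],
 [ -2,  -8,   0,   8]]
Now row reduce the product.
R2 ← R2 − (5/6)·R1: [0, 19, -1, -50/3]
R3 ← R3 + (5/6)·R1: [0, -7, -1, 20/3]
R4 ← R4 + (1/3)·R1: [0, -14, -2, 32/3]
R3 ← R3 + (7/19)·R2: [0, 0, -26/19, 10/19]
R4 ← R4 + (14/19)·R2: [0, 0, -52/19, -92/57]
R4 ← R4 − (2)·R3: [0, 0, 0, -8/3]
4 nonzero rows, so rank(AP) = 4.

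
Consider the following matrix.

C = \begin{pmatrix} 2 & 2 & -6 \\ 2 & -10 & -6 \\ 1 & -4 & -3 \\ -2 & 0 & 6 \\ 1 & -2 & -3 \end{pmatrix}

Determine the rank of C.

2

Row reduce to echelon form.
R2 ← R2 − R1: [0, -12, 0]
R3 ← R3 − (1/2)·R1: [0, -5, 0]
R4 ← R4 + R1: [0, 2, 0]
R5 ← R5 − (1/2)·R1: [0, -3, 0]
R3 ← R3 − (5/12)·R2: [0, 0, 0]
R4 ← R4 + (1/6)·R2: [0, 0, 0]
R5 ← R5 − (1/4)·R2: [0, 0, 0]
Echelon form has 2 nonzero rows, so rank(C) = 2.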